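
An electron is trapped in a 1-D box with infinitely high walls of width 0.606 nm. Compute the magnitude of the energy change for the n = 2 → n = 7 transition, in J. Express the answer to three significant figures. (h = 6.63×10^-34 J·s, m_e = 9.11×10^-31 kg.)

E_1 = h²/(8m_eL²) = 1.642×10^-19 J.
|ΔE| = |2² − 7²|·E_1 = 45·1.642×10^-19 J = 7.39×10^-18 J.

|ΔE| = 7.39×10^-18 J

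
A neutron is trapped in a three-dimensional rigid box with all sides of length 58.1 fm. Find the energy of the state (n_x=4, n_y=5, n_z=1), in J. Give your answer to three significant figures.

For a 3D rectangular well E = (h²/8m_n)·Σ n_i²/L_i² = (6.626×10^-34)²/(8·1.675×10^-27) · [4²/(58.1 fm)² + 5²/(58.1 fm)² + 1²/(58.1 fm)²].
Evaluating gives E = 4.08×10^-13 J.

E = 4.08×10^-13 J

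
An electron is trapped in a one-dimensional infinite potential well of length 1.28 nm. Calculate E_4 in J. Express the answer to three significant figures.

E_4 = 5.88×10^-19 J

For an infinite well E_n = n²h²/(8m_eL²), so E_1 = h²/(8m_eL²) = (6.626×10^-34)²/(8·9.109×10^-31·(1.28×10^-9 m)²) = 3.677×10^-20 J.
Then E_4 = 4²·E_1 = 16·3.677×10^-20 J = 5.88×10^-19 J.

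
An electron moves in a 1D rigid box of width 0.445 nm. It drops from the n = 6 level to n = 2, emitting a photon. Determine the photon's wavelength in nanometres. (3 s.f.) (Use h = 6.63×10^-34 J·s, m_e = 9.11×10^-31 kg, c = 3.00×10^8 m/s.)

E_1 = h²/(8m_eL²) = 3.046×10^-19 J, so ΔE = (6² − 2²)E_1 = 9.747×10^-18 J.
λ = hc/ΔE = (6.63×10^-34·3.00×10^8)/9.747×10^-18 = 2.04×10^-8 m = 20.4 nm.

λ = 20.4 nm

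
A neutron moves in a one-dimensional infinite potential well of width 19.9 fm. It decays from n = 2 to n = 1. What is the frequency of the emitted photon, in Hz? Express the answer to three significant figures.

f = 3.75×10^20 Hz

E_1 = h²/(8m_nL²) = 8.274×10^-14 J and ΔE = (2² − 1²)E_1 = 2.482×10^-13 J.
f = ΔE/h = 2.482×10^-13/6.626×10^-34 = 3.75×10^20 Hz.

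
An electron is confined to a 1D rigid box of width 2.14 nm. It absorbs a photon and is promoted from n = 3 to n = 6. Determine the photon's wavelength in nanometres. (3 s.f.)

E_1 = h²/(8m_eL²) = 1.316×10^-20 J, so ΔE = (6² − 3²)E_1 = 3.553×10^-19 J.
λ = hc/ΔE = (6.626×10^-34·2.998×10^8)/3.553×10^-19 = 5.59×10^-7 m = 559 nm.

λ = 559 nm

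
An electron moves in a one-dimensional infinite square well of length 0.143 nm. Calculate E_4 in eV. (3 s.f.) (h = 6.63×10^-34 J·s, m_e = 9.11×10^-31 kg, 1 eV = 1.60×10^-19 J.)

For an infinite well E_n = n²h²/(8m_eL²), so E_1 = h²/(8m_eL²) = (6.63×10^-34)²/(8·9.11×10^-31·(1.43×10^-10 m)²) = 2.949×10^-18 J.
Then E_4 = 4²·E_1 = 16·2.949×10^-18 J = 4.718×10^-17 J.
Converting, E_4 = 4.718×10^-17 J / (1.60×10^-19 J/eV) = 295 eV.

E_4 = 295 eV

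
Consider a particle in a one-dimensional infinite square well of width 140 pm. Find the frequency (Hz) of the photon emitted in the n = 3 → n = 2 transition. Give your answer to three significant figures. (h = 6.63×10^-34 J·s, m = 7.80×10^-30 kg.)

E_1 = h²/(8mL²) = 3.594×10^-19 J and ΔE = (3² − 2²)E_1 = 1.797×10^-18 J.
f = ΔE/h = 1.797×10^-18/6.63×10^-34 = 2.71×10^15 Hz.

f = 2.71×10^15 Hz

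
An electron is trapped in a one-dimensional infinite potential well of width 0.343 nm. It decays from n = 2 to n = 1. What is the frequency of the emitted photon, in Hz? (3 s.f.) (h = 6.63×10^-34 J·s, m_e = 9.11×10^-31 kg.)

f = 2.32×10^15 Hz

E_1 = h²/(8m_eL²) = 5.127×10^-19 J and ΔE = (2² − 1²)E_1 = 1.538×10^-18 J.
f = ΔE/h = 1.538×10^-18/6.63×10^-34 = 2.32×10^15 Hz.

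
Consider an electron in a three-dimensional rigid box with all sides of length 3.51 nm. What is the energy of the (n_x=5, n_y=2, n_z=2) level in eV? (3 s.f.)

E = 1.01 eV

For a 3D rectangular well E = (h²/8m_e)·Σ n_i²/L_i² = (6.626×10^-34)²/(8·9.109×10^-31) · [5²/(3.51 nm)² + 2²/(3.51 nm)² + 2²/(3.51 nm)²].
Evaluating gives E = 1.614×10^-19 J = 1.01 eV.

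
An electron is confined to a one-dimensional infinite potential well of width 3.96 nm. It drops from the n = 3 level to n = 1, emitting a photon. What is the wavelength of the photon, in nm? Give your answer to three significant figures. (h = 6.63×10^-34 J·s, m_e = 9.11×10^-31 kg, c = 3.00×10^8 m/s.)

E_1 = h²/(8m_eL²) = 3.846×10^-21 J, so ΔE = (3² − 1²)E_1 = 3.077×10^-20 J.
λ = hc/ΔE = (6.63×10^-34·3.00×10^8)/3.077×10^-20 = 6.46×10^-6 m = 6.46×10^3 nm.

λ = 6.46×10^3 nm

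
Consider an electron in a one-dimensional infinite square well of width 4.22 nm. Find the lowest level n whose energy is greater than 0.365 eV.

E_1 = h²/(8m_eL²) = 3.383×10^-21 J = 0.02112 eV.
Need n² > 0.365/0.02112 = 17.28, i.e. n > 4.157.
The smallest integer satisfying this is n = 5.

n = 5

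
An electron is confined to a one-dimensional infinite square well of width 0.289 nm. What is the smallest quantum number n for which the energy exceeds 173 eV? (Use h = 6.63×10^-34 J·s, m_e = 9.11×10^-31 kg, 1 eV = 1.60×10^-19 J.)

n = 7

E_1 = h²/(8m_eL²) = 7.221×10^-19 J = 4.513 eV.
Need n² > 173/4.513 = 38.33, i.e. n > 6.191.
The smallest integer satisfying this is n = 7.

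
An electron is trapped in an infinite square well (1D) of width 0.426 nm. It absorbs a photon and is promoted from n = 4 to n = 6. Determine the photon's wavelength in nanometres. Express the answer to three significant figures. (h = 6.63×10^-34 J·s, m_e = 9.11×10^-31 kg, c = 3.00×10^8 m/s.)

λ = 29.9 nm

E_1 = h²/(8m_eL²) = 3.324×10^-19 J, so ΔE = (6² − 4²)E_1 = 6.648×10^-18 J.
λ = hc/ΔE = (6.63×10^-34·3.00×10^8)/6.648×10^-18 = 2.99×10^-8 m = 29.9 nm.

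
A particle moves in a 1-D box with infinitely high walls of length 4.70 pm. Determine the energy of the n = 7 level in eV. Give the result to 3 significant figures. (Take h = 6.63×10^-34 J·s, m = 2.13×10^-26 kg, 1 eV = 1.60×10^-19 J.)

E_7 = 35.8 eV

For an infinite well E_n = n²h²/(8mL²), so E_1 = h²/(8mL²) = (6.63×10^-34)²/(8·2.13×10^-26·(4.70×10^-12 m)²) = 1.168×10^-19 J.
Then E_7 = 7²·E_1 = 49·1.168×10^-19 J = 5.723×10^-18 J.
Converting, E_7 = 5.723×10^-18 J / (1.60×10^-19 J/eV) = 35.8 eV.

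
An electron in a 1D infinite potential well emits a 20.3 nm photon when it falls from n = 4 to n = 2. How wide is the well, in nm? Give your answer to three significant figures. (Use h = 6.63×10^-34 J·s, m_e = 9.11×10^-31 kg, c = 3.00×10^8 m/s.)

The photon carries ΔE = hc/λ = 6.63×10^-34·3.00×10^8/2.03×10^-8 m = 9.798×10^-18 J.
Since ΔE = (4² − 2²)E_1, E_1 = 8.165×10^-19 J, and L = h/√(8m_eE_1) = 2.72×10^-10 m = 0.272 nm.

L = 0.272 nm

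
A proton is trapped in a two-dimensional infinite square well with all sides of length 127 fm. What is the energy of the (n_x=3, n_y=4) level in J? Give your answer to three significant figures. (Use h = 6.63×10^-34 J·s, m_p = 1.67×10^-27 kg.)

For a 2D rectangular well E = (h²/8m_p)·Σ n_i²/L_i² = (6.63×10^-34)²/(8·1.67×10^-27) · [3²/(127 fm)² + 4²/(127 fm)²].
Evaluating gives E = 5.10×10^-14 J.

E = 5.10×10^-14 J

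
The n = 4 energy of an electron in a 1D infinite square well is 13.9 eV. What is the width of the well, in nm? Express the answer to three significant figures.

From E_n = n²h²/(8m_eL²), L = n·h/√(8m_eE_n).
E_4 = 13.9 eV = 2.227×10^-18 J, so L = 4·6.626×10^-34/√(8·9.109×10^-31·2.227×10^-18) = 6.58×10^-10 m = 0.658 nm.

L = 0.658 nm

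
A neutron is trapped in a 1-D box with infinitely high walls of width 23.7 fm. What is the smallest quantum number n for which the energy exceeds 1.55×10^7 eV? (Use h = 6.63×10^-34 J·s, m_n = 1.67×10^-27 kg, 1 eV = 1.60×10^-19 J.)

E_1 = h²/(8m_nL²) = 5.858×10^-14 J = 3.661×10^5 eV.
Need n² > 1.55×10^7/3.661×10^5 = 42.34, i.e. n > 6.507.
The smallest integer satisfying this is n = 7.

n = 7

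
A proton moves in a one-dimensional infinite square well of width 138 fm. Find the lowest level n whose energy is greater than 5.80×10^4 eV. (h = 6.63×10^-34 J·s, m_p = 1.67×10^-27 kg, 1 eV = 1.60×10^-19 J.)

n = 3

E_1 = h²/(8m_pL²) = 1.728×10^-15 J = 1.080×10^4 eV.
Need n² > 5.80×10^4/1.080×10^4 = 5.370, i.e. n > 2.317.
The smallest integer satisfying this is n = 3.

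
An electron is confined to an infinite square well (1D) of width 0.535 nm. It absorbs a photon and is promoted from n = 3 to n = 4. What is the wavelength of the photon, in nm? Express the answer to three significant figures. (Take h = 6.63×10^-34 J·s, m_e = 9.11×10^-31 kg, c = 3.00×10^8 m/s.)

E_1 = h²/(8m_eL²) = 2.107×10^-19 J, so ΔE = (4² − 3²)E_1 = 1.475×10^-18 J.
λ = hc/ΔE = (6.63×10^-34·3.00×10^8)/1.475×10^-18 = 1.35×10^-7 m = 135 nm.

λ = 135 nm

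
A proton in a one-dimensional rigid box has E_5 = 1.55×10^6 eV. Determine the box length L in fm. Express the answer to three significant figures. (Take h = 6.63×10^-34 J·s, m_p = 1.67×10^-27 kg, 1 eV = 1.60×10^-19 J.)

L = 57.6 fm

From E_n = n²h²/(8m_pL²), L = n·h/√(8m_pE_n).
E_5 = 1.55×10^6 eV = 2.480×10^-13 J, so L = 5·6.63×10^-34/√(8·1.67×10^-27·2.480×10^-13) = 5.76×10^-14 m = 57.6 fm.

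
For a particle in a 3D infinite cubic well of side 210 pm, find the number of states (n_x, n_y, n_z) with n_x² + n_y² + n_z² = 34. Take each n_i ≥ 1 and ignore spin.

degeneracy = 3

The level has n_x² + n_y² + n_z² = 34. The ordered positive-integer solutions are (3, 3, 4), (3, 4, 3), (4, 3, 3).
That gives 3 states.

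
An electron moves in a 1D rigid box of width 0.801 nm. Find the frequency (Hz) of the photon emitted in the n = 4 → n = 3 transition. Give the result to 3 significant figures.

f = 9.92×10^14 Hz

E_1 = h²/(8m_eL²) = 9.390×10^-20 J and ΔE = (4² − 3²)E_1 = 6.573×10^-19 J.
f = ΔE/h = 6.573×10^-19/6.626×10^-34 = 9.92×10^14 Hz.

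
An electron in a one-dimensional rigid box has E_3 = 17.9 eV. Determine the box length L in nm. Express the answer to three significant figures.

L = 0.435 nm

From E_n = n²h²/(8m_eL²), L = n·h/√(8m_eE_n).
E_3 = 17.9 eV = 2.868×10^-18 J, so L = 3·6.626×10^-34/√(8·9.109×10^-31·2.868×10^-18) = 4.35×10^-10 m = 0.435 nm.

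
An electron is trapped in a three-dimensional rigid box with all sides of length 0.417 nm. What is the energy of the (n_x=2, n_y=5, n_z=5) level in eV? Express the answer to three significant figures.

E = 117 eV

For a 3D rectangular well E = (h²/8m_e)·Σ n_i²/L_i² = (6.626×10^-34)²/(8·9.109×10^-31) · [2²/(0.417 nm)² + 5²/(0.417 nm)² + 5²/(0.417 nm)²].
Evaluating gives E = 1.871×10^-17 J = 117 eV.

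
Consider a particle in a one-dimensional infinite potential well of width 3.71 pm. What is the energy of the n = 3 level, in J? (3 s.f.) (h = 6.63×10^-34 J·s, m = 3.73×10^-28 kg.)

For an infinite well E_n = n²h²/(8mL²), so E_1 = h²/(8mL²) = (6.63×10^-34)²/(8·3.73×10^-28·(3.71×10^-12 m)²) = 1.070×10^-17 J.
Then E_3 = 3²·E_1 = 9·1.070×10^-17 J = 9.63×10^-17 J.

E_3 = 9.63×10^-17 J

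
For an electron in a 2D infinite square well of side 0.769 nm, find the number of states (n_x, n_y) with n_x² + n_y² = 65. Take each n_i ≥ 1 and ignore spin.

The level has n_x² + n_y² = 65. The ordered positive-integer solutions are (1, 8), (4, 7), (7, 4), (8, 1).
That gives 4 states.

degeneracy = 4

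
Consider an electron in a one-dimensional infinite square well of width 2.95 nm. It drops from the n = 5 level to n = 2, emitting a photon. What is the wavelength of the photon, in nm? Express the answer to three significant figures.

E_1 = h²/(8m_eL²) = 6.923×10^-21 J, so ΔE = (5² − 2²)E_1 = 1.454×10^-19 J.
λ = hc/ΔE = (6.626×10^-34·2.998×10^8)/1.454×10^-19 = 1.37×10^-6 m = 1.37×10^3 nm.

λ = 1.37×10^3 nm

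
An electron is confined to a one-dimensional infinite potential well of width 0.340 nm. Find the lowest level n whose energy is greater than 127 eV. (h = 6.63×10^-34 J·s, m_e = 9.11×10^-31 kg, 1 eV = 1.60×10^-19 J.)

n = 7

E_1 = h²/(8m_eL²) = 5.217×10^-19 J = 3.261 eV.
Need n² > 127/3.261 = 38.95, i.e. n > 6.241.
The smallest integer satisfying this is n = 7.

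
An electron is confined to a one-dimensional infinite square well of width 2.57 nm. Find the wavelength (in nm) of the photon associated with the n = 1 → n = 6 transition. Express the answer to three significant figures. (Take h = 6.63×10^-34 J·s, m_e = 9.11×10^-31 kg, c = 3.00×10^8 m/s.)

E_1 = h²/(8m_eL²) = 9.132×10^-21 J, so ΔE = (6² − 1²)E_1 = 3.196×10^-19 J.
λ = hc/ΔE = (6.63×10^-34·3.00×10^8)/3.196×10^-19 = 6.22×10^-7 m = 622 nm.

λ = 622 nm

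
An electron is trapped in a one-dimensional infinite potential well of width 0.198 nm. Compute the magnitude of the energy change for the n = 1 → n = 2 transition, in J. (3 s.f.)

E_1 = h²/(8m_eL²) = 1.537×10^-18 J.
|ΔE| = |1² − 2²|·E_1 = 3·1.537×10^-18 J = 4.61×10^-18 J.

|ΔE| = 4.61×10^-18 J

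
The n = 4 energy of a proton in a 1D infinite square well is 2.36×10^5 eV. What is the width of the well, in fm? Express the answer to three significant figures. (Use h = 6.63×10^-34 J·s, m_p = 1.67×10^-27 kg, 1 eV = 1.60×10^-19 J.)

From E_n = n²h²/(8m_pL²), L = n·h/√(8m_pE_n).
E_4 = 2.36×10^5 eV = 3.776×10^-14 J, so L = 4·6.63×10^-34/√(8·1.67×10^-27·3.776×10^-14) = 1.18×10^-13 m = 118 fm.

L = 118 fm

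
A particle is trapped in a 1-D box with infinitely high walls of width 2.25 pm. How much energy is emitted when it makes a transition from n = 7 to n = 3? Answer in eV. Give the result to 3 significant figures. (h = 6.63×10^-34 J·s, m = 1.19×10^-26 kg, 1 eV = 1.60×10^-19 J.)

|ΔE| = 228 eV

E_1 = h²/(8mL²) = 9.121×10^-19 J.
|ΔE| = |7² − 3²|·E_1 = 40·9.121×10^-19 J = 3.648×10^-17 J = 228 eV.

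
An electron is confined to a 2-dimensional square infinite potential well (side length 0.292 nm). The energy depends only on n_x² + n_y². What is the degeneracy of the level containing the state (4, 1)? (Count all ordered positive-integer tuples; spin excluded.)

The level has n_x² + n_y² = 17. The ordered positive-integer solutions are (1, 4), (4, 1).
That gives 2 states.

degeneracy = 2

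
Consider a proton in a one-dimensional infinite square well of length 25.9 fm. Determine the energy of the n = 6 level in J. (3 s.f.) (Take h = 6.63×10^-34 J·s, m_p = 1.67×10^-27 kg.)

E_6 = 1.77×10^-12 J

For an infinite well E_n = n²h²/(8m_pL²), so E_1 = h²/(8m_pL²) = (6.63×10^-34)²/(8·1.67×10^-27·(2.59×10^-14 m)²) = 4.905×10^-14 J.
Then E_6 = 6²·E_1 = 36·4.905×10^-14 J = 1.77×10^-12 J.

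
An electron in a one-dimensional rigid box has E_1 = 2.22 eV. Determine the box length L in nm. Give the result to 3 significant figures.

From E_n = n²h²/(8m_eL²), L = n·h/√(8m_eE_n).
E_1 = 2.22 eV = 3.556×10^-19 J, so L = 1·6.626×10^-34/√(8·9.109×10^-31·3.556×10^-19) = 4.12×10^-10 m = 0.412 nm.

L = 0.412 nm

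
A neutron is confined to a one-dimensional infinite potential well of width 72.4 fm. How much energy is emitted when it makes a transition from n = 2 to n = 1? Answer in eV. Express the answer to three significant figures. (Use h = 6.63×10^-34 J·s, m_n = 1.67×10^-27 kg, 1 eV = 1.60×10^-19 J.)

|ΔE| = 1.18×10^5 eV

E_1 = h²/(8m_nL²) = 6.277×10^-15 J.
|ΔE| = |2² − 1²|·E_1 = 3·6.277×10^-15 J = 1.883×10^-14 J = 1.18×10^5 eV.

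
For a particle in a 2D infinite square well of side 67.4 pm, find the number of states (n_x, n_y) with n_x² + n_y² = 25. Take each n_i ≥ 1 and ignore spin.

The level has n_x² + n_y² = 25. The ordered positive-integer solutions are (3, 4), (4, 3).
That gives 2 states.

degeneracy = 2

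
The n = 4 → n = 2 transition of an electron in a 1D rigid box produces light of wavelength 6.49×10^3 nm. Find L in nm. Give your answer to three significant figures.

L = 4.86 nm

The photon carries ΔE = hc/λ = 6.626×10^-34·2.998×10^8/6.49×10^-6 m = 3.061×10^-20 J.
Since ΔE = (4² − 2²)E_1, E_1 = 2.551×10^-21 J, and L = h/√(8m_eE_1) = 4.86×10^-9 m = 4.86 nm.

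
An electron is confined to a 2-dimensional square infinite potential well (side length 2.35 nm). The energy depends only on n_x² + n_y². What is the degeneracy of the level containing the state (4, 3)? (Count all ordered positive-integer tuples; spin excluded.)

The level has n_x² + n_y² = 25. The ordered positive-integer solutions are (3, 4), (4, 3).
That gives 2 states.

degeneracy = 2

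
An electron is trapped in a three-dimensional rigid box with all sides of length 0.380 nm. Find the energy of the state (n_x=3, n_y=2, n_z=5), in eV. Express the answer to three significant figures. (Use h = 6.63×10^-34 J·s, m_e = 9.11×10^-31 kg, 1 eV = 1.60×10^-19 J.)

For a 3D rectangular well E = (h²/8m_e)·Σ n_i²/L_i² = (6.63×10^-34)²/(8·9.11×10^-31) · [3²/(0.380 nm)² + 2²/(0.380 nm)² + 5²/(0.380 nm)²].
Evaluating gives E = 1.587×10^-17 J = 99.2 eV.

E = 99.2 eV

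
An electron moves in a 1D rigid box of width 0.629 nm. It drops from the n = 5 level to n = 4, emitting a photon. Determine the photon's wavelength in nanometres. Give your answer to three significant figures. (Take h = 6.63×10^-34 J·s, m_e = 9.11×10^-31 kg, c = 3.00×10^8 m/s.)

E_1 = h²/(8m_eL²) = 1.524×10^-19 J, so ΔE = (5² − 4²)E_1 = 1.372×10^-18 J.
λ = hc/ΔE = (6.63×10^-34·3.00×10^8)/1.372×10^-18 = 1.45×10^-7 m = 145 nm.

λ = 145 nm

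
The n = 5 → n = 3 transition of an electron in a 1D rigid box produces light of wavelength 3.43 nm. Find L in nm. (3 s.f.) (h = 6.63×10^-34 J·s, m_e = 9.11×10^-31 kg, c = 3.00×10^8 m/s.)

The photon carries ΔE = hc/λ = 6.63×10^-34·3.00×10^8/3.43×10^-9 m = 5.799×10^-17 J.
Since ΔE = (5² − 3²)E_1, E_1 = 3.624×10^-18 J, and L = h/√(8m_eE_1) = 1.29×10^-10 m = 0.129 nm.

L = 0.129 nm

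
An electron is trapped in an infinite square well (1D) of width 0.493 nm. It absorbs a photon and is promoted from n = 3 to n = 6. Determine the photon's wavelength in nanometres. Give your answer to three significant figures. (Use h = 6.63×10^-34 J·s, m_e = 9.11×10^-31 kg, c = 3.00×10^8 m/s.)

λ = 29.7 nm

E_1 = h²/(8m_eL²) = 2.482×10^-19 J, so ΔE = (6² − 3²)E_1 = 6.701×10^-18 J.
λ = hc/ΔE = (6.63×10^-34·3.00×10^8)/6.701×10^-18 = 2.97×10^-8 m = 29.7 nm.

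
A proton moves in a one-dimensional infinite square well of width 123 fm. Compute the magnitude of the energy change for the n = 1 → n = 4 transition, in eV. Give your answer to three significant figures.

|ΔE| = 2.03×10^5 eV

E_1 = h²/(8m_pL²) = 2.168×10^-15 J.
|ΔE| = |1² − 4²|·E_1 = 15·2.168×10^-15 J = 3.252×10^-14 J = 2.03×10^5 eV.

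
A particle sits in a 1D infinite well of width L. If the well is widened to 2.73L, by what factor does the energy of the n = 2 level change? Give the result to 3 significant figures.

E_n ∝ 1/L², so the energy scales by 1/2.73² = 0.134.

0.134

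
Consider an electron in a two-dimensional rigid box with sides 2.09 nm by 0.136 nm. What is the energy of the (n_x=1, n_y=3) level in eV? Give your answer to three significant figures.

E = 183 eV

For a 2D rectangular well E = (h²/8m_e)·Σ n_i²/L_i² = (6.626×10^-34)²/(8·9.109×10^-31) · [1²/(2.09 nm)² + 3²/(0.136 nm)²].
Evaluating gives E = 2.933×10^-17 J = 183 eV.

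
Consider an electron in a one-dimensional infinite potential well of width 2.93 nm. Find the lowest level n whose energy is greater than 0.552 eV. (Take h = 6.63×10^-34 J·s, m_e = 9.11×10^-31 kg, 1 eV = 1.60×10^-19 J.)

n = 4

E_1 = h²/(8m_eL²) = 7.026×10^-21 J = 0.04391 eV.
Need n² > 0.552/0.04391 = 12.57, i.e. n > 3.545.
The smallest integer satisfying this is n = 4.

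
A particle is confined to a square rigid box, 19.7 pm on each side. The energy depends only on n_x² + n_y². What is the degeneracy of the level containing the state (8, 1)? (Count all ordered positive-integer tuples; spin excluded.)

The level has n_x² + n_y² = 65. The ordered positive-integer solutions are (1, 8), (4, 7), (7, 4), (8, 1).
That gives 4 states.

degeneracy = 4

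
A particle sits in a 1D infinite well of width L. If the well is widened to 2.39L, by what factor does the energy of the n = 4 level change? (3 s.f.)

E_n ∝ 1/L², so the energy scales by 1/2.39² = 0.175.

0.175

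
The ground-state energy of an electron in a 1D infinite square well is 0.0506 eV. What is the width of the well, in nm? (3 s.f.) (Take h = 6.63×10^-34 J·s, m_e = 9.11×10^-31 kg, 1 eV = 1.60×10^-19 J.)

From E_n = n²h²/(8m_eL²), L = n·h/√(8m_eE_n).
E_1 = 0.0506 eV = 8.096×10^-21 J, so L = 1·6.63×10^-34/√(8·9.11×10^-31·8.096×10^-21) = 2.73×10^-9 m = 2.73 nm.

L = 2.73 nm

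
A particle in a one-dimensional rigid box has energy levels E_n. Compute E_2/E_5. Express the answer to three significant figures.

E_n ∝ n², so E_2/E_5 = 2²/5² = 4/25 = 0.160.

0.160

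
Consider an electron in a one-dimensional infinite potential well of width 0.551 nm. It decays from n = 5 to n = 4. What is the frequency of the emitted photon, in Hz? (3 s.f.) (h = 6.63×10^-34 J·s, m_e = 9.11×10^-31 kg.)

E_1 = h²/(8m_eL²) = 1.987×10^-19 J and ΔE = (5² − 4²)E_1 = 1.788×10^-18 J.
f = ΔE/h = 1.788×10^-18/6.63×10^-34 = 2.70×10^15 Hz.

f = 2.70×10^15 Hz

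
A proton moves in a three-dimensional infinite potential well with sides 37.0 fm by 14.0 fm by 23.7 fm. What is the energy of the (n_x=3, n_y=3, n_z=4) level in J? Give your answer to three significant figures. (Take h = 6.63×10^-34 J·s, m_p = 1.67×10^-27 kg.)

E = 2.66×10^-12 J

For a 3D rectangular well E = (h²/8m_p)·Σ n_i²/L_i² = (6.63×10^-34)²/(8·1.67×10^-27) · [3²/(37.0 fm)² + 3²/(14.0 fm)² + 4²/(23.7 fm)²].
Evaluating gives E = 2.66×10^-12 J.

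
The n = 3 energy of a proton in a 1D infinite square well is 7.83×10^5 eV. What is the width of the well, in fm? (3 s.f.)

L = 48.5 fm

From E_n = n²h²/(8m_pL²), L = n·h/√(8m_pE_n).
E_3 = 7.83×10^5 eV = 1.254×10^-13 J, so L = 3·6.626×10^-34/√(8·1.673×10^-27·1.254×10^-13) = 4.85×10^-14 m = 48.5 fm.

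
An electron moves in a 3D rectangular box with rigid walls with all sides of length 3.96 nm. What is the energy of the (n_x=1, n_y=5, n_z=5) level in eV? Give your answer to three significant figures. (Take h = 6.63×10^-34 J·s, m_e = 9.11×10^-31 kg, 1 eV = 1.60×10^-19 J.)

For a 3D rectangular well E = (h²/8m_e)·Σ n_i²/L_i² = (6.63×10^-34)²/(8·9.11×10^-31) · [1²/(3.96 nm)² + 5²/(3.96 nm)² + 5²/(3.96 nm)²].
Evaluating gives E = 1.962×10^-19 J = 1.23 eV.

E = 1.23 eV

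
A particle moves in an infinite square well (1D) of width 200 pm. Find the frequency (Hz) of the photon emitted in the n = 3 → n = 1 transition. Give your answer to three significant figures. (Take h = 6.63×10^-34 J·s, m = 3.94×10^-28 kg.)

E_1 = h²/(8mL²) = 3.486×10^-21 J and ΔE = (3² − 1²)E_1 = 2.789×10^-20 J.
f = ΔE/h = 2.789×10^-20/6.63×10^-34 = 4.21×10^13 Hz.

f = 4.21×10^13 Hz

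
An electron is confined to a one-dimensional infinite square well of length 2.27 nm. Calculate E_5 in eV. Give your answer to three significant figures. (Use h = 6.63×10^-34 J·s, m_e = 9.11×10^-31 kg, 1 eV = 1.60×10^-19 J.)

E_5 = 1.83 eV

For an infinite well E_n = n²h²/(8m_eL²), so E_1 = h²/(8m_eL²) = (6.63×10^-34)²/(8·9.11×10^-31·(2.27×10^-9 m)²) = 1.170×10^-20 J.
Then E_5 = 5²·E_1 = 25·1.170×10^-20 J = 2.925×10^-19 J.
Converting, E_5 = 2.925×10^-19 J / (1.60×10^-19 J/eV) = 1.83 eV.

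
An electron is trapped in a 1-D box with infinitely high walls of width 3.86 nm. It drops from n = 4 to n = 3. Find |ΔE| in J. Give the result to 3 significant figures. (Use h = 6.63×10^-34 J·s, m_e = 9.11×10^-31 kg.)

|ΔE| = 2.83×10^-20 J

E_1 = h²/(8m_eL²) = 4.048×10^-21 J.
|ΔE| = |4² − 3²|·E_1 = 7·4.048×10^-21 J = 2.83×10^-20 J.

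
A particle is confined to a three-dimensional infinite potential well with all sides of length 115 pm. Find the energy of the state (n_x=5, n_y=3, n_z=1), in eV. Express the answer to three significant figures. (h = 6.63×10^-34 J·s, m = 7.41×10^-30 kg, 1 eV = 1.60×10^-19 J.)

For a 3D rectangular well E = (h²/8m)·Σ n_i²/L_i² = (6.63×10^-34)²/(8·7.41×10^-30) · [5²/(115 pm)² + 3²/(115 pm)² + 1²/(115 pm)²].
Evaluating gives E = 1.962×10^-17 J = 123 eV.

E = 123 eV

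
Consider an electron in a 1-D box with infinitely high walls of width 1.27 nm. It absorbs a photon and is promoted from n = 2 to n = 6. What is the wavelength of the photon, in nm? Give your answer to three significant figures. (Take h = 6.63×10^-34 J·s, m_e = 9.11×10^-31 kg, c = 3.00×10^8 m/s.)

λ = 166 nm

E_1 = h²/(8m_eL²) = 3.739×10^-20 J, so ΔE = (6² − 2²)E_1 = 1.196×10^-18 J.
λ = hc/ΔE = (6.63×10^-34·3.00×10^8)/1.196×10^-18 = 1.66×10^-7 m = 166 nm.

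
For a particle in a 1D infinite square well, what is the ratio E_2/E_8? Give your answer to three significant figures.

0.0625

E_n ∝ n², so E_2/E_8 = 2²/8² = 4/64 = 0.0625.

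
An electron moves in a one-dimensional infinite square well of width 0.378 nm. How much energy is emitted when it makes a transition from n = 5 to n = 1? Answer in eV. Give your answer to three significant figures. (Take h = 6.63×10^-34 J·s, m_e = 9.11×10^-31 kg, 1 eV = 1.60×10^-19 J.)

|ΔE| = 63.3 eV

E_1 = h²/(8m_eL²) = 4.221×10^-19 J.
|ΔE| = |5² − 1²|·E_1 = 24·4.221×10^-19 J = 1.013×10^-17 J = 63.3 eV.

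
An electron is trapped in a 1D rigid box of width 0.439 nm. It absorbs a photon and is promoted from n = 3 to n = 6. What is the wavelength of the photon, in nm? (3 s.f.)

λ = 23.5 nm

E_1 = h²/(8m_eL²) = 3.126×10^-19 J, so ΔE = (6² − 3²)E_1 = 8.440×10^-18 J.
λ = hc/ΔE = (6.626×10^-34·2.998×10^8)/8.440×10^-18 = 2.35×10^-8 m = 23.5 nm.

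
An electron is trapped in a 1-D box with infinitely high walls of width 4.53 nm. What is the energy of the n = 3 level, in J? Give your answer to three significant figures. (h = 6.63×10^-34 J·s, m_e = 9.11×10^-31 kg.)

For an infinite well E_n = n²h²/(8m_eL²), so E_1 = h²/(8m_eL²) = (6.63×10^-34)²/(8·9.11×10^-31·(4.53×10^-9 m)²) = 2.939×10^-21 J.
Then E_3 = 3²·E_1 = 9·2.939×10^-21 J = 2.65×10^-20 J.

E_3 = 2.65×10^-20 J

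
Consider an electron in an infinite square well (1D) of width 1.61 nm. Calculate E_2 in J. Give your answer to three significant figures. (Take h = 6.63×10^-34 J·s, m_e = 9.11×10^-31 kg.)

E_2 = 9.31×10^-20 J

For an infinite well E_n = n²h²/(8m_eL²), so E_1 = h²/(8m_eL²) = (6.63×10^-34)²/(8·9.11×10^-31·(1.61×10^-9 m)²) = 2.327×10^-20 J.
Then E_2 = 2²·E_1 = 4·2.327×10^-20 J = 9.31×10^-20 J.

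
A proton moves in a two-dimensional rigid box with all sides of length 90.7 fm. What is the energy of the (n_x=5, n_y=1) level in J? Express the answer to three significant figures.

For a 2D rectangular well E = (h²/8m_p)·Σ n_i²/L_i² = (6.626×10^-34)²/(8·1.673×10^-27) · [5²/(90.7 fm)² + 1²/(90.7 fm)²].
Evaluating gives E = 1.04×10^-13 J.

E = 1.04×10^-13 J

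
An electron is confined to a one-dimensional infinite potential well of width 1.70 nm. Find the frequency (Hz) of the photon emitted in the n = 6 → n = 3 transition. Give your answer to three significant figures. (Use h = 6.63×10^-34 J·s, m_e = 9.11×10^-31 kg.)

E_1 = h²/(8m_eL²) = 2.087×10^-20 J and ΔE = (6² − 3²)E_1 = 5.635×10^-19 J.
f = ΔE/h = 5.635×10^-19/6.63×10^-34 = 8.50×10^14 Hz.

f = 8.50×10^14 Hz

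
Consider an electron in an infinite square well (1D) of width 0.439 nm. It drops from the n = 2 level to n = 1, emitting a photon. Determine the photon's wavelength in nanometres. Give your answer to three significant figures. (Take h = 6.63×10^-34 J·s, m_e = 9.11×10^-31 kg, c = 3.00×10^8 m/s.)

E_1 = h²/(8m_eL²) = 3.130×10^-19 J, so ΔE = (2² − 1²)E_1 = 9.390×10^-19 J.
λ = hc/ΔE = (6.63×10^-34·3.00×10^8)/9.390×10^-19 = 2.12×10^-7 m = 212 nm.

λ = 212 nm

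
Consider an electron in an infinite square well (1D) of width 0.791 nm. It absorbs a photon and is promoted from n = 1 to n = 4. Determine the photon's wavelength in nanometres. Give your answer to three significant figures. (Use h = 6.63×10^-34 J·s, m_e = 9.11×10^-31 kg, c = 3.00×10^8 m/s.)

λ = 138 nm

E_1 = h²/(8m_eL²) = 9.640×10^-20 J, so ΔE = (4² − 1²)E_1 = 1.446×10^-18 J.
λ = hc/ΔE = (6.63×10^-34·3.00×10^8)/1.446×10^-18 = 1.38×10^-7 m = 138 nm.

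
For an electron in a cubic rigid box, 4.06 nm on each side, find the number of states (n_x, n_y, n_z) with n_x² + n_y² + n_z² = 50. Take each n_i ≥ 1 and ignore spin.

The level has n_x² + n_y² + n_z² = 50. The ordered positive-integer solutions are (3, 4, 5), (3, 5, 4), (4, 3, 5), (4, 5, 3), (5, 3, 4), (5, 4, 3).
That gives 6 states.

degeneracy = 6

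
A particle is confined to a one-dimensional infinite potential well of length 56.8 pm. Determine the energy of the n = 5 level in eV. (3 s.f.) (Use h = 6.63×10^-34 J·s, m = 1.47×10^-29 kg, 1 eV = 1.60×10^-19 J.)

E_5 = 181 eV

For an infinite well E_n = n²h²/(8mL²), so E_1 = h²/(8mL²) = (6.63×10^-34)²/(8·1.47×10^-29·(5.68×10^-11 m)²) = 1.159×10^-18 J.
Then E_5 = 5²·E_1 = 25·1.159×10^-18 J = 2.897×10^-17 J.
Converting, E_5 = 2.897×10^-17 J / (1.60×10^-19 J/eV) = 181 eV.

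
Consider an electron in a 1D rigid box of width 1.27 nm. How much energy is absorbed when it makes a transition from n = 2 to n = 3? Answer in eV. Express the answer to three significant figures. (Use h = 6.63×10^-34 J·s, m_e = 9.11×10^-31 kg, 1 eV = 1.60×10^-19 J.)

|ΔE| = 1.17 eV

E_1 = h²/(8m_eL²) = 3.739×10^-20 J.
|ΔE| = |2² − 3²|·E_1 = 5·3.739×10^-20 J = 1.870×10^-19 J = 1.17 eV.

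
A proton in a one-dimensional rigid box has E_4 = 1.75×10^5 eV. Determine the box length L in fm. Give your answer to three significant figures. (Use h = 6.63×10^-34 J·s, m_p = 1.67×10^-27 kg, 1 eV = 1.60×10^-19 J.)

L = 137 fm

From E_n = n²h²/(8m_pL²), L = n·h/√(8m_pE_n).
E_4 = 1.75×10^5 eV = 2.800×10^-14 J, so L = 4·6.63×10^-34/√(8·1.67×10^-27·2.800×10^-14) = 1.37×10^-13 m = 137 fm.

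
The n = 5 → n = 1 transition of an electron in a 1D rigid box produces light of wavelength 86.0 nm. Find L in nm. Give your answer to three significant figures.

L = 0.791 nm

The photon carries ΔE = hc/λ = 6.626×10^-34·2.998×10^8/8.60×10^-8 m = 2.310×10^-18 J.
Since ΔE = (5² − 1²)E_1, E_1 = 9.625×10^-20 J, and L = h/√(8m_eE_1) = 7.91×10^-10 m = 0.791 nm.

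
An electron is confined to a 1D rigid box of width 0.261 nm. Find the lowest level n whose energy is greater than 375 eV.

E_1 = h²/(8m_eL²) = 8.844×10^-19 J = 5.521 eV.
Need n² > 375/5.521 = 67.92, i.e. n > 8.241.
The smallest integer satisfying this is n = 9.

n = 9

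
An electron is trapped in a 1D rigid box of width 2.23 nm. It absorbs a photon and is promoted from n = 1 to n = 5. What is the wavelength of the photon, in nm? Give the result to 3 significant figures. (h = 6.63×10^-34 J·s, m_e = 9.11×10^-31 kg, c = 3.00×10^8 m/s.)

λ = 683 nm

E_1 = h²/(8m_eL²) = 1.213×10^-20 J, so ΔE = (5² − 1²)E_1 = 2.911×10^-19 J.
λ = hc/ΔE = (6.63×10^-34·3.00×10^8)/2.911×10^-19 = 6.83×10^-7 m = 683 nm.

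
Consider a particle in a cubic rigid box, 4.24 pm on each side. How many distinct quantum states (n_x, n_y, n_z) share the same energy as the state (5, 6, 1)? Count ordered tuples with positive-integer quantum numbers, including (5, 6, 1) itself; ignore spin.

degeneracy = 12

The level has n_x² + n_y² + n_z² = 62. The ordered positive-integer solutions are (1, 5, 6), (1, 6, 5), (2, 3, 7), (2, 7, 3), (3, 2, 7), (3, 7, 2), (5, 1, 6), (5, 6, 1), (6, 1, 5), (6, 5, 1), (7, 2, 3), (7, 3, 2).
That gives 12 states.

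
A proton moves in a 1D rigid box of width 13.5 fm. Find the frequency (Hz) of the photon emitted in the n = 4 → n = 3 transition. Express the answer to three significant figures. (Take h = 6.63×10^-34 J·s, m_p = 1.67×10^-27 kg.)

E_1 = h²/(8m_pL²) = 1.805×10^-13 J and ΔE = (4² − 3²)E_1 = 1.264×10^-12 J.
f = ΔE/h = 1.264×10^-12/6.63×10^-34 = 1.91×10^21 Hz.

f = 1.91×10^21 Hz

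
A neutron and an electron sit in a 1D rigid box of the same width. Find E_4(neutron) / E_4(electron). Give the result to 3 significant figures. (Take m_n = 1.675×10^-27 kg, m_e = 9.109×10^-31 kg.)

5.44×10^-4

E_n ∝ 1/m at fixed n and L, so the ratio is m_e/m_n = 9.109×10^-31/1.675×10^-27 = 5.44×10^-4.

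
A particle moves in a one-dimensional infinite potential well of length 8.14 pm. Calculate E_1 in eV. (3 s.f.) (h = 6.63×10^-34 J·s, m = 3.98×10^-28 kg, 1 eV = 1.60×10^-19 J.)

For an infinite well E_n = n²h²/(8mL²), so E_1 = h²/(8mL²) = (6.63×10^-34)²/(8·3.98×10^-28·(8.14×10^-12 m)²) = 2.084×10^-18 J.
Converting, E_1 = 2.084×10^-18 J / (1.60×10^-19 J/eV) = 13.0 eV.

E_1 = 13.0 eV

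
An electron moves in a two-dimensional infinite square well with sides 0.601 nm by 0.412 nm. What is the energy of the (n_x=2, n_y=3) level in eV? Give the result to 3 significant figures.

For a 2D rectangular well E = (h²/8m_e)·Σ n_i²/L_i² = (6.626×10^-34)²/(8·9.109×10^-31) · [2²/(0.601 nm)² + 3²/(0.412 nm)²].
Evaluating gives E = 3.862×10^-18 J = 24.1 eV.

E = 24.1 eV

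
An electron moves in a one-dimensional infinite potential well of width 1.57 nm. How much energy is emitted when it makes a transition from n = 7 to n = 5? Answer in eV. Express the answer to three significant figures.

|ΔE| = 3.66 eV

E_1 = h²/(8m_eL²) = 2.444×10^-20 J.
|ΔE| = |7² − 5²|·E_1 = 24·2.444×10^-20 J = 5.866×10^-19 J = 3.66 eV.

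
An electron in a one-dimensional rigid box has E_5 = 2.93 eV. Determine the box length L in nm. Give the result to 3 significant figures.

From E_n = n²h²/(8m_eL²), L = n·h/√(8m_eE_n).
E_5 = 2.93 eV = 4.694×10^-19 J, so L = 5·6.626×10^-34/√(8·9.109×10^-31·4.694×10^-19) = 1.79×10^-9 m = 1.79 nm.

L = 1.79 nm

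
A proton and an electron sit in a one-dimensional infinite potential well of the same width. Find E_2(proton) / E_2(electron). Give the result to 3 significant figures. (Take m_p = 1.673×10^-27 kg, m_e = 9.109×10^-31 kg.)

5.44×10^-4

E_n ∝ 1/m at fixed n and L, so the ratio is m_e/m_p = 9.109×10^-31/1.673×10^-27 = 5.44×10^-4.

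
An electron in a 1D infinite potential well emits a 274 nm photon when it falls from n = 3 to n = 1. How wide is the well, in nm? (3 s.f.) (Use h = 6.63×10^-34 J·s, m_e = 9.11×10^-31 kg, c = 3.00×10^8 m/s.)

The photon carries ΔE = hc/λ = 6.63×10^-34·3.00×10^8/2.74×10^-7 m = 7.259×10^-19 J.
Since ΔE = (3² − 1²)E_1, E_1 = 9.074×10^-20 J, and L = h/√(8m_eE_1) = 8.15×10^-10 m = 0.815 nm.

L = 0.815 nm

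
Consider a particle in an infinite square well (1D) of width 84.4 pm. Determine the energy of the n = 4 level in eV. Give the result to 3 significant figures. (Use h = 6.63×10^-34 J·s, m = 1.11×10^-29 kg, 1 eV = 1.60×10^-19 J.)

For an infinite well E_n = n²h²/(8mL²), so E_1 = h²/(8mL²) = (6.63×10^-34)²/(8·1.11×10^-29·(8.44×10^-11 m)²) = 6.949×10^-19 J.
Then E_4 = 4²·E_1 = 16·6.949×10^-19 J = 1.112×10^-17 J.
Converting, E_4 = 1.112×10^-17 J / (1.60×10^-19 J/eV) = 69.5 eV.

E_4 = 69.5 eV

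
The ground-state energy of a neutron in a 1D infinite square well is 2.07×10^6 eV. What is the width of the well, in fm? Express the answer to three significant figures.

From E_n = n²h²/(8m_nL²), L = n·h/√(8m_nE_n).
E_1 = 2.07×10^6 eV = 3.316×10^-13 J, so L = 1·6.626×10^-34/√(8·1.675×10^-27·3.316×10^-13) = 9.94×10^-15 m = 9.94 fm.

L = 9.94 fm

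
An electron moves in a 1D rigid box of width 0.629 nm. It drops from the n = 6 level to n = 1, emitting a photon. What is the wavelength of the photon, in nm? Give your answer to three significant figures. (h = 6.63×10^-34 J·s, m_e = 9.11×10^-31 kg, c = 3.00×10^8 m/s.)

λ = 37.3 nm

E_1 = h²/(8m_eL²) = 1.524×10^-19 J, so ΔE = (6² − 1²)E_1 = 5.334×10^-18 J.
λ = hc/ΔE = (6.63×10^-34·3.00×10^8)/5.334×10^-18 = 3.73×10^-8 m = 37.3 nm.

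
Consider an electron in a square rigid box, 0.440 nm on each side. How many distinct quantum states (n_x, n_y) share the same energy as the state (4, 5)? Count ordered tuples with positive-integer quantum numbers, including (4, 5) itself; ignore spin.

The level has n_x² + n_y² = 41. The ordered positive-integer solutions are (4, 5), (5, 4).
That gives 2 states.

degeneracy = 2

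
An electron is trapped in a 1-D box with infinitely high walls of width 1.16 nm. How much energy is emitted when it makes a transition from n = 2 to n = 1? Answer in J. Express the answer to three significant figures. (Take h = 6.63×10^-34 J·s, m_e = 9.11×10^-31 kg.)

|ΔE| = 1.34×10^-19 J

E_1 = h²/(8m_eL²) = 4.482×10^-20 J.
|ΔE| = |2² − 1²|·E_1 = 3·4.482×10^-20 J = 1.34×10^-19 J.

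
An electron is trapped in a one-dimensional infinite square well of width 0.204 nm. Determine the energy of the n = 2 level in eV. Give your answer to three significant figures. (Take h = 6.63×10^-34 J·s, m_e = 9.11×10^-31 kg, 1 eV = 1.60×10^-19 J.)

For an infinite well E_n = n²h²/(8m_eL²), so E_1 = h²/(8m_eL²) = (6.63×10^-34)²/(8·9.11×10^-31·(2.04×10^-10 m)²) = 1.449×10^-18 J.
Then E_2 = 2²·E_1 = 4·1.449×10^-18 J = 5.796×10^-18 J.
Converting, E_2 = 5.796×10^-18 J / (1.60×10^-19 J/eV) = 36.2 eV.

E_2 = 36.2 eV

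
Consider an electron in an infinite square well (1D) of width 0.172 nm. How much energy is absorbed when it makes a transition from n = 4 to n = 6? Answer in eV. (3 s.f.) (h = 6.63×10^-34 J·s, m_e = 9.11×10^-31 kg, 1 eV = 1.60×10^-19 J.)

|ΔE| = 255 eV

E_1 = h²/(8m_eL²) = 2.039×10^-18 J.
|ΔE| = |4² − 6²|·E_1 = 20·2.039×10^-18 J = 4.078×10^-17 J = 255 eV.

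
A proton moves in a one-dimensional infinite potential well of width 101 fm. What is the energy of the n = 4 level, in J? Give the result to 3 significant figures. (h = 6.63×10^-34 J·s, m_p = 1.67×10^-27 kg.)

For an infinite well E_n = n²h²/(8m_pL²), so E_1 = h²/(8m_pL²) = (6.63×10^-34)²/(8·1.67×10^-27·(1.01×10^-13 m)²) = 3.225×10^-15 J.
Then E_4 = 4²·E_1 = 16·3.225×10^-15 J = 5.16×10^-14 J.

E_4 = 5.16×10^-14 J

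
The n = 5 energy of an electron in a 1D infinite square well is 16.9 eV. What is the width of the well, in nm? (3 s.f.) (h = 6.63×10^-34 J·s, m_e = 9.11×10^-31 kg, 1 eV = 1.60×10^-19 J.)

L = 0.747 nm

From E_n = n²h²/(8m_eL²), L = n·h/√(8m_eE_n).
E_5 = 16.9 eV = 2.704×10^-18 J, so L = 5·6.63×10^-34/√(8·9.11×10^-31·2.704×10^-18) = 7.47×10^-10 m = 0.747 nm.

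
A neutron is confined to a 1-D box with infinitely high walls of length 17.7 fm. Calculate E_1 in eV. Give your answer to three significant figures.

For an infinite well E_n = n²h²/(8m_nL²), so E_1 = h²/(8m_nL²) = (6.626×10^-34)²/(8·1.675×10^-27·(1.77×10^-14 m)²) = 1.046×10^-13 J.
Converting, E_1 = 1.046×10^-13 J / (1.602×10^-19 J/eV) = 6.53×10^5 eV.

E_1 = 6.53×10^5 eV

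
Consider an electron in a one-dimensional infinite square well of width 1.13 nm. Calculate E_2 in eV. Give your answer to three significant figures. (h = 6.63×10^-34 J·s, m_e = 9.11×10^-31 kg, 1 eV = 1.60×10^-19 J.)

For an infinite well E_n = n²h²/(8m_eL²), so E_1 = h²/(8m_eL²) = (6.63×10^-34)²/(8·9.11×10^-31·(1.13×10^-9 m)²) = 4.723×10^-20 J.
Then E_2 = 2²·E_1 = 4·4.723×10^-20 J = 1.889×10^-19 J.
Converting, E_2 = 1.889×10^-19 J / (1.60×10^-19 J/eV) = 1.18 eV.

E_2 = 1.18 eV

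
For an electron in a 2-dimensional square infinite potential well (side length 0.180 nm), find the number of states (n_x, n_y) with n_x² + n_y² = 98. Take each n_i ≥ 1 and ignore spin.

degeneracy = 1

The level has n_x² + n_y² = 98. The ordered positive-integer solutions are (7, 7).
That gives 1 state.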